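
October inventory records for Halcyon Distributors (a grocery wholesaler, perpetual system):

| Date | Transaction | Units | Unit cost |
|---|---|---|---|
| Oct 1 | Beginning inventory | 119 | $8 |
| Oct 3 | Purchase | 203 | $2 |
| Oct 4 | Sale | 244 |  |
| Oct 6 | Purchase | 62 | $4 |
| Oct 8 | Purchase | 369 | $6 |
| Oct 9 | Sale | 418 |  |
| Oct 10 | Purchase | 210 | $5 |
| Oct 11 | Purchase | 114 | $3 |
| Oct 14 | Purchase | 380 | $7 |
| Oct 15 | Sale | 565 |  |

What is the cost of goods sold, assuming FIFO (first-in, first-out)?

COGS = $6,262

Oct 4, 244 sold [FIFO — oldest first]: 119 @ $8 + 125 @ $2 = $1,202
Oct 9, 418 sold [FIFO — oldest first]: 78 @ $2 + 62 @ $4 + 278 @ $6 = $2,072
Oct 15, 565 sold [FIFO — oldest first]: 91 @ $6 + 210 @ $5 + 114 @ $3 + 150 @ $7 = $2,988
Total COGS = $1,202 + $2,072 + $2,988 = $6,262
Ending inventory: 230 @ $7 = $1,610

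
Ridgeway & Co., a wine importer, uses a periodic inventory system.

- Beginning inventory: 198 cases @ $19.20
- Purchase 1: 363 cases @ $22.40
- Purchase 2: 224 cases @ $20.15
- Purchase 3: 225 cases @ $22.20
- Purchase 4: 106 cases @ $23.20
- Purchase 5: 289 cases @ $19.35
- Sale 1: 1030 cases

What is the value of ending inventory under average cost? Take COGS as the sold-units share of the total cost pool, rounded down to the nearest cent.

Sale 1, sell 1030: 1030/1405 × $29,492.75 → $21,621.01
Ending inventory (cost pool remaining) = $7,871.74

Ending inventory = $7,871.74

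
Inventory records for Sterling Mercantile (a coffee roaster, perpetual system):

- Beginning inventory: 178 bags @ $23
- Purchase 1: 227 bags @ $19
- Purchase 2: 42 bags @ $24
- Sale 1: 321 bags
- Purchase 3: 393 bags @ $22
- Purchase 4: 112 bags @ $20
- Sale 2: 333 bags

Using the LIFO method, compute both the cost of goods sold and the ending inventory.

Sale 1 (321) [LIFO — newest first]: 42 @ $24 + 227 @ $19 + 52 @ $23 = $6,517
Sale 2 (333) [LIFO — newest first]: 112 @ $20 + 221 @ $22 = $7,102
Total COGS = $6,517 + $7,102 = $13,619
Ending inventory: 126 @ $23 + 172 @ $22 = $6,682

COGS = $13,619; ending inventory = $6,682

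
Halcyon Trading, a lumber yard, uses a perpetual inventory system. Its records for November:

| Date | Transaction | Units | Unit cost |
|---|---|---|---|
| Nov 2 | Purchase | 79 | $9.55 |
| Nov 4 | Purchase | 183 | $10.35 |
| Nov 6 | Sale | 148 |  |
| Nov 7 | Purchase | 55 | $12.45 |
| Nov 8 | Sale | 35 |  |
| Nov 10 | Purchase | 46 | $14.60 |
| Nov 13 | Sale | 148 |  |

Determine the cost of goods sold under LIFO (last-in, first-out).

COGS = $3,699.25

Nov 6, 148 sold [LIFO — newest first]: 148 @ $10.35 = $1,531.80
Nov 8, 35 sold [LIFO — newest first]: 35 @ $12.45 = $435.75
Nov 13, 148 sold [LIFO — newest first]: 46 @ $14.60 + 20 @ $12.45 + 35 @ $10.35 + 47 @ $9.55 = $1,731.70
Total COGS = $1,531.80 + $435.75 + $1,731.70 = $3,699.25
Ending inventory: 32 @ $9.55 = $305.60
Check: goods available $4,004.85 = COGS $3,699.25 + ending $305.60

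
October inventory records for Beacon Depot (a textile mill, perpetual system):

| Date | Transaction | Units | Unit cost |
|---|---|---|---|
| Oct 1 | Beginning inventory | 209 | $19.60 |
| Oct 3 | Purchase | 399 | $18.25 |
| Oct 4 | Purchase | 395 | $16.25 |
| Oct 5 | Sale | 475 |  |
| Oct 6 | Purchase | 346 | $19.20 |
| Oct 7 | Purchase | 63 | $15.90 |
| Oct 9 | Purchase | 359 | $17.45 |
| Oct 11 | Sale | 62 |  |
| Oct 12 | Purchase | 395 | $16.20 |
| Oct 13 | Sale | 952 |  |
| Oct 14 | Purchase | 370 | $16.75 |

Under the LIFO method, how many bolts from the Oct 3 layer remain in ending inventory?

319

Oct 5, 475 sold [LIFO — newest first]: 395 @ $16.25 + 80 @ $18.25 = $7,878.75
Oct 11, 62 sold [LIFO — newest first]: 62 @ $17.45 = $1,081.90
Oct 13, 952 sold [LIFO — newest first]: 395 @ $16.20 + 297 @ $17.45 + 63 @ $15.90 + 197 @ $19.20 = $16,365.75
Total COGS = $7,878.75 + $1,081.90 + $16,365.75 = $25,326.40
Ending inventory: 209 @ $19.60 + 319 @ $18.25 + 149 @ $19.20 + 370 @ $16.75 = $18,976.45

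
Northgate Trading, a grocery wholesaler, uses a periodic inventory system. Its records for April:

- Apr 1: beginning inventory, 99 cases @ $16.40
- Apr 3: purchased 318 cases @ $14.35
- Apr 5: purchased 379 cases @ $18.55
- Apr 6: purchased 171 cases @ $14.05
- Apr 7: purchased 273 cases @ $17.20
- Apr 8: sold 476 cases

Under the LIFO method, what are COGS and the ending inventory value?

Apr 8, 476 sold [LIFO — newest first]: 273 @ $17.20 + 171 @ $14.05 + 32 @ $18.55 = $7,691.75
Ending inventory: 99 @ $16.40 + 318 @ $14.35 + 347 @ $18.55 = $12,623.75

COGS = $7,691.75; ending inventory = $12,623.75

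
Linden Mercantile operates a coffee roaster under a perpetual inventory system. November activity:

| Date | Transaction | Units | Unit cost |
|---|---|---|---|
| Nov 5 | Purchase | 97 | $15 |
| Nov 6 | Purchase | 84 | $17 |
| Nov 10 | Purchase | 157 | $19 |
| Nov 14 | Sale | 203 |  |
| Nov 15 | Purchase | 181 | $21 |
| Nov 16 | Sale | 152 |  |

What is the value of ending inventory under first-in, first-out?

Nov 14, 203 sold [FIFO — oldest first]: 97 @ $15 + 84 @ $17 + 22 @ $19 = $3,301
Nov 16, 152 sold [FIFO — oldest first]: 135 @ $19 + 17 @ $21 = $2,922
Total COGS = $3,301 + $2,922 = $6,223
Ending inventory: 164 @ $21 = $3,444

Ending inventory = $3,444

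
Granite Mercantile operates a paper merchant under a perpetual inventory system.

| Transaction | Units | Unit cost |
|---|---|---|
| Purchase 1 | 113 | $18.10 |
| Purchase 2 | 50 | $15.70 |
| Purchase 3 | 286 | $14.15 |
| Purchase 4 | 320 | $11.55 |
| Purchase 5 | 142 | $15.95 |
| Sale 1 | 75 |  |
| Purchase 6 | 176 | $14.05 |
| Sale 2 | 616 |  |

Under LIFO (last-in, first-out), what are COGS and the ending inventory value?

COGS = $9,183.65; ending inventory = $6,127.25

Sale 1 (75) [LIFO — newest first]: 75 @ $15.95 = $1,196.25
Sale 2 (616) [LIFO — newest first]: 176 @ $14.05 + 67 @ $15.95 + 320 @ $11.55 + 53 @ $14.15 = $7,987.40
Total COGS = $1,196.25 + $7,987.40 = $9,183.65
Ending inventory: 113 @ $18.10 + 50 @ $15.70 + 233 @ $14.15 = $6,127.25
Check: goods available $15,310.90 = COGS $9,183.65 + ending $6,127.25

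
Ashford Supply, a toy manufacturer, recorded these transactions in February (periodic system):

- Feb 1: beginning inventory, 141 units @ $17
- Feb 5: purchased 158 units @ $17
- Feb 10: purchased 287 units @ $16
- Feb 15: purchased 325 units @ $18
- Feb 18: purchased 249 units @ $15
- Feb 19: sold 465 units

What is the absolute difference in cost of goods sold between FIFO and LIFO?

FIFO COGS: 141 @ $17 + 158 @ $17 + 166 @ $16 = $7,739
LIFO COGS: 249 @ $15 + 216 @ $18 = $7,623
Difference = |$7,739 − $7,623| = $116

$116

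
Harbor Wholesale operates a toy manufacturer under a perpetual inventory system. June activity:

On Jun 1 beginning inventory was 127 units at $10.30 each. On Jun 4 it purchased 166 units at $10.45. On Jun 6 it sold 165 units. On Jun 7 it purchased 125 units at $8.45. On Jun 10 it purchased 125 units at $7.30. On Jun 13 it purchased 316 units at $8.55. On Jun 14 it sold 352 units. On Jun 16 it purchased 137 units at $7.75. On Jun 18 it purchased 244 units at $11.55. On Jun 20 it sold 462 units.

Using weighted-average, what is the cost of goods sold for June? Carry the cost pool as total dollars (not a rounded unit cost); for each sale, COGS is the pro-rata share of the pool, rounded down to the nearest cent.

After Jun 1: 127 on hand, pool $1,308.10 (≈ $10.3000 each)
After Jun 4: 293 on hand, pool $3,042.80 (≈ $10.3850 each)
Jun 6, sell 165: 165/293 × $3,042.80 → $1,713.52
After Jun 7: 253 on hand, pool $2,385.53 (≈ $9.4290 each)
After Jun 10: 378 on hand, pool $3,298.03 (≈ $8.7249 each)
After Jun 13: 694 on hand, pool $5,999.83 (≈ $8.6453 each)
Jun 14, sell 352: 352/694 × $5,999.83 → $3,043.14
After Jun 16: 479 on hand, pool $4,018.44 (≈ $8.3892 each)
After Jun 18: 723 on hand, pool $6,836.64 (≈ $9.4559 each)
Jun 20, sell 462: 462/723 × $6,836.64 → $4,368.64
Total COGS = $1,713.52 + $3,043.14 + $4,368.64 = $9,125.30
Ending inventory (cost pool remaining) = $2,468.00
Check: goods available $11,593.30 = COGS $9,125.30 + ending $2,468.00

COGS = $9,125.30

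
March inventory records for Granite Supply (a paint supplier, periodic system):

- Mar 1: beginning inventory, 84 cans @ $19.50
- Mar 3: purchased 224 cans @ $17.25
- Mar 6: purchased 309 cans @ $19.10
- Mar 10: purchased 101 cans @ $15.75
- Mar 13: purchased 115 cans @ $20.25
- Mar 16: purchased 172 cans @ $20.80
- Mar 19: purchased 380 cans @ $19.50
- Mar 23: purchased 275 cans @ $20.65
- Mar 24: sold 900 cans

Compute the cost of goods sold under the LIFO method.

Mar 24, 900 sold [LIFO — newest first]: 275 @ $20.65 + 380 @ $19.50 + 172 @ $20.80 + 73 @ $20.25 = $18,144.60
Ending inventory: 84 @ $19.50 + 224 @ $17.25 + 309 @ $19.10 + 101 @ $15.75 + 42 @ $20.25 = $13,845.15

COGS = $18,144.60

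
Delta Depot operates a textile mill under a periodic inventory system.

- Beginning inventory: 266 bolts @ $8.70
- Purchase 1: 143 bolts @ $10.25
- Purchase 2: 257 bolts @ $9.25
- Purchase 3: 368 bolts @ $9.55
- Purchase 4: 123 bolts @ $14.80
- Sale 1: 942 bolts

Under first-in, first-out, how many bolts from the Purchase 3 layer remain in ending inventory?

92

Sale 1 (942) [FIFO — oldest first]: 266 @ $8.70 + 143 @ $10.25 + 257 @ $9.25 + 276 @ $9.55 = $8,793.00
Ending inventory: 92 @ $9.55 + 123 @ $14.80 = $2,699.00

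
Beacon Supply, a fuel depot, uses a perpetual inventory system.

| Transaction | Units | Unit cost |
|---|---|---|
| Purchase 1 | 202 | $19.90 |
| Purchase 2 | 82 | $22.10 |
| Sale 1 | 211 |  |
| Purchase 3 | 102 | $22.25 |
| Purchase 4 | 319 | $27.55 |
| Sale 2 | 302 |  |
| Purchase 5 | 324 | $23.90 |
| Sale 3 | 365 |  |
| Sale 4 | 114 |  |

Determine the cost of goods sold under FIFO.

Sale 1 (211) [FIFO — oldest first]: 202 @ $19.90 + 9 @ $22.10 = $4,218.70
Sale 2 (302) [FIFO — oldest first]: 73 @ $22.10 + 102 @ $22.25 + 127 @ $27.55 = $7,381.65
Sale 3 (365) [FIFO — oldest first]: 192 @ $27.55 + 173 @ $23.90 = $9,424.30
Sale 4 (114) [FIFO — oldest first]: 114 @ $23.90 = $2,724.60
Total COGS = $4,218.70 + $7,381.65 + $9,424.30 + $2,724.60 = $23,749.25
Ending inventory: 37 @ $23.90 = $884.30

COGS = $23,749.25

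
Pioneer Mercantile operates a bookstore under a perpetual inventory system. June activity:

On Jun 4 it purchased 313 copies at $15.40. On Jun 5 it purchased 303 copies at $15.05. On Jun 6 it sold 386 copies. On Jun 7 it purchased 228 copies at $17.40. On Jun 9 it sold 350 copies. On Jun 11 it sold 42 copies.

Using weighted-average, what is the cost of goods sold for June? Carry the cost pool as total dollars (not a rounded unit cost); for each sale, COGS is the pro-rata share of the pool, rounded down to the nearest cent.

After Jun 4: 313 on hand, pool $4,820.20 (≈ $15.4000 each)
After Jun 5: 616 on hand, pool $9,380.35 (≈ $15.2278 each)
Jun 6, sell 386: 386/616 × $9,380.35 → $5,877.94
After Jun 7: 458 on hand, pool $7,469.61 (≈ $16.3092 each)
Jun 9, sell 350: 350/458 × $7,469.61 → $5,708.21
Jun 11, sell 42: 42/108 × $1,761.40 → $684.98
Total COGS = $5,877.94 + $5,708.21 + $684.98 = $12,271.13
Ending inventory (cost pool remaining) = $1,076.42

COGS = $12,271.13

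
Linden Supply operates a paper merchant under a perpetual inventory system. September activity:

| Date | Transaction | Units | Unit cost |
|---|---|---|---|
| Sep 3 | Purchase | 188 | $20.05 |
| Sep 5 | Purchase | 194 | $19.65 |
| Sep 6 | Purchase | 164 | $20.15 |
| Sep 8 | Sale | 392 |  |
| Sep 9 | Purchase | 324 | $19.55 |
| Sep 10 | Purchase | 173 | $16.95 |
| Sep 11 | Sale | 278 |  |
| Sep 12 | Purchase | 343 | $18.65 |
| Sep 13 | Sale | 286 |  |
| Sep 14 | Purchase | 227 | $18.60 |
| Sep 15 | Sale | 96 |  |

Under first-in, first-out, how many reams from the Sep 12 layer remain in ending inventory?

Sep 8, 392 sold [FIFO — oldest first]: 188 @ $20.05 + 194 @ $19.65 + 10 @ $20.15 = $7,783.00
Sep 11, 278 sold [FIFO — oldest first]: 154 @ $20.15 + 124 @ $19.55 = $5,527.30
Sep 13, 286 sold [FIFO — oldest first]: 200 @ $19.55 + 86 @ $16.95 = $5,367.70
Sep 15, 96 sold [FIFO — oldest first]: 87 @ $16.95 + 9 @ $18.65 = $1,642.50
Total COGS = $7,783.00 + $5,527.30 + $5,367.70 + $1,642.50 = $20,320.50
Ending inventory: 334 @ $18.65 + 227 @ $18.60 = $10,451.30

334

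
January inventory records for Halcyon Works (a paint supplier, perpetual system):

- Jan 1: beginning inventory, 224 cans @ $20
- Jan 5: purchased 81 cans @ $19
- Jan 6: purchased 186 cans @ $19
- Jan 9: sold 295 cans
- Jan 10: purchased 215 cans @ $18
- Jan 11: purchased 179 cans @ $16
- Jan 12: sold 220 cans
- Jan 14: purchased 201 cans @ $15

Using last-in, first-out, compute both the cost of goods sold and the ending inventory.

Jan 9, 295 sold [LIFO — newest first]: 186 @ $19 + 81 @ $19 + 28 @ $20 = $5,633
Jan 12, 220 sold [LIFO — newest first]: 179 @ $16 + 41 @ $18 = $3,602
Total COGS = $5,633 + $3,602 = $9,235
Ending inventory: 196 @ $20 + 174 @ $18 + 201 @ $15 = $10,067
Check: goods available $19,302 = COGS $9,235 + ending $10,067

COGS = $9,235; ending inventory = $10,067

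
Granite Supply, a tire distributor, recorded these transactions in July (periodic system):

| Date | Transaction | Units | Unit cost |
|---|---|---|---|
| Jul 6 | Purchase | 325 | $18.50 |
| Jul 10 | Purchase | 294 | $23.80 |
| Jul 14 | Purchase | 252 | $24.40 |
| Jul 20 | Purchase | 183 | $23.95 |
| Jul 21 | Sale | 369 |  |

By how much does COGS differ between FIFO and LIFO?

FIFO COGS: 325 @ $18.50 + 44 @ $23.80 = $7,059.70
LIFO COGS: 183 @ $23.95 + 186 @ $24.40 = $8,921.25
Difference = |$7,059.70 − $8,921.25| = $1,861.55

$1,861.55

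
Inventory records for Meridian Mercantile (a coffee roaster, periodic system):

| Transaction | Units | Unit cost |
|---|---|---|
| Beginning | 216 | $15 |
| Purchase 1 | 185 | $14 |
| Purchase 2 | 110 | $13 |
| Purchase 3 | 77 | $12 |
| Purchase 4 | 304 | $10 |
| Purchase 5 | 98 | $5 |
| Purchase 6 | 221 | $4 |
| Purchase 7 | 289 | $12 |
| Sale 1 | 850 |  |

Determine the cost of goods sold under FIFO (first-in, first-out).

COGS = $10,804

Sale 1 (850) [FIFO — oldest first]: 216 @ $15 + 185 @ $14 + 110 @ $13 + 77 @ $12 + 262 @ $10 = $10,804
Ending inventory: 42 @ $10 + 98 @ $5 + 221 @ $4 + 289 @ $12 = $5,262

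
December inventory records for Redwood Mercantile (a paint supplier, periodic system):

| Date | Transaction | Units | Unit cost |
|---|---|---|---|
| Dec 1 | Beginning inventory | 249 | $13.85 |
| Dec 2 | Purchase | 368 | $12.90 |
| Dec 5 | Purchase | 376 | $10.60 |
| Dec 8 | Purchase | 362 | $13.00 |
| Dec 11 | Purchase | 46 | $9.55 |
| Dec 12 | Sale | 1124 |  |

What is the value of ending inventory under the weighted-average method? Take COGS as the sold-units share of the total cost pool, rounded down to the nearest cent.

Dec 12, sell 1124: 1124/1401 × $17,326.75 → $13,900.97
Ending inventory (cost pool remaining) = $3,425.78
Check: goods available $17,326.75 = COGS $13,900.97 + ending $3,425.78

Ending inventory = $3,425.78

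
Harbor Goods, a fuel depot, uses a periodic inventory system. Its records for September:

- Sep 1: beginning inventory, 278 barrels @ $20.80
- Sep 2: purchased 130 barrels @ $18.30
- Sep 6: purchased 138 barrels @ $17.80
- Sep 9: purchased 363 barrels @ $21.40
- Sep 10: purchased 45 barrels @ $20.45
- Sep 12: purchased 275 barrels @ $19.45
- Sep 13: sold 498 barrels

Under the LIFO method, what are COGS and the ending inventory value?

COGS = $10,078.20; ending inventory = $14,576.80

Sep 13, 498 sold [LIFO — newest first]: 275 @ $19.45 + 45 @ $20.45 + 178 @ $21.40 = $10,078.20
Ending inventory: 278 @ $20.80 + 130 @ $18.30 + 138 @ $17.80 + 185 @ $21.40 = $14,576.80
Check: goods available $24,655.00 = COGS $10,078.20 + ending $14,576.80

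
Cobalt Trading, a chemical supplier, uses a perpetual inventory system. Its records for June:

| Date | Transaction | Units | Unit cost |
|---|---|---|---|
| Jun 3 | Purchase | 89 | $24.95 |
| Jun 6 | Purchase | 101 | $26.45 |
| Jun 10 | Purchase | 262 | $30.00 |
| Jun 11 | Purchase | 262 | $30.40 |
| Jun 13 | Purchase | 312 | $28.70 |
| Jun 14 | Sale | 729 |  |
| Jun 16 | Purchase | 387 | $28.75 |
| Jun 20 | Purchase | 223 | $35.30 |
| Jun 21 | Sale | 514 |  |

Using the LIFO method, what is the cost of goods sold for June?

Jun 14, 729 sold [LIFO — newest first]: 312 @ $28.70 + 262 @ $30.40 + 155 @ $30.00 = $21,569.20
Jun 21, 514 sold [LIFO — newest first]: 223 @ $35.30 + 291 @ $28.75 = $16,238.15
Total COGS = $21,569.20 + $16,238.15 = $37,807.35
Ending inventory: 89 @ $24.95 + 101 @ $26.45 + 107 @ $30.00 + 96 @ $28.75 = $10,862.00

COGS = $37,807.35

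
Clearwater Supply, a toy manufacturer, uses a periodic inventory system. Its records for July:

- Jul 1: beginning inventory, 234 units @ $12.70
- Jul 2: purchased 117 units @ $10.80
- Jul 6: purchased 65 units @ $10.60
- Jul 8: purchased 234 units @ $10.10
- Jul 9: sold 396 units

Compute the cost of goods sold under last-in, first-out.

COGS = $4,100.00

Jul 9, 396 sold [LIFO — newest first]: 234 @ $10.10 + 65 @ $10.60 + 97 @ $10.80 = $4,100.00
Ending inventory: 234 @ $12.70 + 20 @ $10.80 = $3,187.80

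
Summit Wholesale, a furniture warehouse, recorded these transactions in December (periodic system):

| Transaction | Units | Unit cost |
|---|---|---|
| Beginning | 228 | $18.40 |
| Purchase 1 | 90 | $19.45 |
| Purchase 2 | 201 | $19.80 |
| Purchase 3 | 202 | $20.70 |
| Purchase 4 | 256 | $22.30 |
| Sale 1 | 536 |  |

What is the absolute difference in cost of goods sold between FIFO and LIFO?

FIFO COGS: 228 @ $18.40 + 90 @ $19.45 + 201 @ $19.80 + 17 @ $20.70 = $10,277.40
LIFO COGS: 256 @ $22.30 + 202 @ $20.70 + 78 @ $19.80 = $11,434.60
Difference = |$10,277.40 − $11,434.60| = $1,157.20

$1,157.20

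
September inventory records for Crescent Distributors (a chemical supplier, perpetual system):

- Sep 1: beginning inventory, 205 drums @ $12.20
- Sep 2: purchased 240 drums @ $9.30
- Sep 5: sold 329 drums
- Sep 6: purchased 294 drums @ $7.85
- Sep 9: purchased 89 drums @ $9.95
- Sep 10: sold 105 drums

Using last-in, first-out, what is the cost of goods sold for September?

COGS = $4,328.95

Sep 5, 329 sold [LIFO — newest first]: 240 @ $9.30 + 89 @ $12.20 = $3,317.80
Sep 10, 105 sold [LIFO — newest first]: 89 @ $9.95 + 16 @ $7.85 = $1,011.15
Total COGS = $3,317.80 + $1,011.15 = $4,328.95
Ending inventory: 116 @ $12.20 + 278 @ $7.85 = $3,597.50
Check: goods available $7,926.45 = COGS $4,328.95 + ending $3,597.50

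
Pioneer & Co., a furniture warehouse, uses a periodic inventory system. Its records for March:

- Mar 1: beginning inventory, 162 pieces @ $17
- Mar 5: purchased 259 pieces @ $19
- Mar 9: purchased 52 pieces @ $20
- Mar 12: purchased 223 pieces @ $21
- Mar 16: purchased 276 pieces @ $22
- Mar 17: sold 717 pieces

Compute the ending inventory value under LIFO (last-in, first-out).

Mar 17, 717 sold [LIFO — newest first]: 276 @ $22 + 223 @ $21 + 52 @ $20 + 166 @ $19 = $14,949
Ending inventory: 162 @ $17 + 93 @ $19 = $4,521

Ending inventory = $4,521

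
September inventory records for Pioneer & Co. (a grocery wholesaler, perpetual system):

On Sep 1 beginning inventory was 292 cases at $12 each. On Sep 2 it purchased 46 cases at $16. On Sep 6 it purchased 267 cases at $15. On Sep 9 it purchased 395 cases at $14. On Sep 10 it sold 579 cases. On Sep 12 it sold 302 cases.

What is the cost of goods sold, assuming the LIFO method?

COGS = $12,347

Sep 10, 579 sold [LIFO — newest first]: 395 @ $14 + 184 @ $15 = $8,290
Sep 12, 302 sold [LIFO — newest first]: 83 @ $15 + 46 @ $16 + 173 @ $12 = $4,057
Total COGS = $8,290 + $4,057 = $12,347
Ending inventory: 119 @ $12 = $1,428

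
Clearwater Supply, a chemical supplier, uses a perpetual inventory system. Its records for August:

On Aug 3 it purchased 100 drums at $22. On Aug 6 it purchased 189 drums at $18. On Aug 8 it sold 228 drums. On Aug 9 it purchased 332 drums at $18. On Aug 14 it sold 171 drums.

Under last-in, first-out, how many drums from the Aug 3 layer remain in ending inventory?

Aug 8, 228 sold [LIFO — newest first]: 189 @ $18 + 39 @ $22 = $4,260
Aug 14, 171 sold [LIFO — newest first]: 171 @ $18 = $3,078
Total COGS = $4,260 + $3,078 = $7,338
Ending inventory: 61 @ $22 + 161 @ $18 = $4,240

61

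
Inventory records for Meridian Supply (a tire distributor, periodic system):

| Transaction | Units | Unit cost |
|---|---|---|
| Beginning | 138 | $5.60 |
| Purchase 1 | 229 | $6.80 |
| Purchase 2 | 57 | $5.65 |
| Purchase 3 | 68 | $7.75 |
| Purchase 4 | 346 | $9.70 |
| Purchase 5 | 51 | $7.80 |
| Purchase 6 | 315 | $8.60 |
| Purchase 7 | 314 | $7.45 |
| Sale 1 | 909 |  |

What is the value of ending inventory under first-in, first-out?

Sale 1 (909) [FIFO — oldest first]: 138 @ $5.60 + 229 @ $6.80 + 57 @ $5.65 + 68 @ $7.75 + 346 @ $9.70 + 51 @ $7.80 + 20 @ $8.60 = $7,105.05
Ending inventory: 295 @ $8.60 + 314 @ $7.45 = $4,876.30
Check: goods available $11,981.35 = COGS $7,105.05 + ending $4,876.30

Ending inventory = $4,876.30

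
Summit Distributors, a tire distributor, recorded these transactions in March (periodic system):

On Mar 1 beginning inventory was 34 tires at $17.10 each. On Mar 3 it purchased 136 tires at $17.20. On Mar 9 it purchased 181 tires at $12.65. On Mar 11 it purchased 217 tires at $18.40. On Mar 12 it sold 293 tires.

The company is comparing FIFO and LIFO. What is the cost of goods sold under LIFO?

COGS = $4,954.20

FIFO COGS: 34 @ $17.10 + 136 @ $17.20 + 123 @ $12.65 = $4,476.55
LIFO COGS: 217 @ $18.40 + 76 @ $12.65 = $4,954.20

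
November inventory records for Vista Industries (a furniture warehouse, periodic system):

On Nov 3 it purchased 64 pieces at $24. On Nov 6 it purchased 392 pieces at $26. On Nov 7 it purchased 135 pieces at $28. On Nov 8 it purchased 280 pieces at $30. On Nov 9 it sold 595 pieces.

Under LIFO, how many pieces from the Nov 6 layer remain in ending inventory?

212

Nov 9, 595 sold [LIFO — newest first]: 280 @ $30 + 135 @ $28 + 180 @ $26 = $16,860
Ending inventory: 64 @ $24 + 212 @ $26 = $7,048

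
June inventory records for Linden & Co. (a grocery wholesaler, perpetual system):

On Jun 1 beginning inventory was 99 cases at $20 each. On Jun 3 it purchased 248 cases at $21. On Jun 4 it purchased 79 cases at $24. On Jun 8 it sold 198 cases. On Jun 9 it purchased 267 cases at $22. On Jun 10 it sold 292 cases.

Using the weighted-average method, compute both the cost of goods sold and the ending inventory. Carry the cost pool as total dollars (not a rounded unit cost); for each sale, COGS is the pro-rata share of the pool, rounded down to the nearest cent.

COGS = $10,555.21; ending inventory = $4,402.79

After Jun 1: 99 on hand, pool $1,980.00 (≈ $20.0000 each)
After Jun 3: 347 on hand, pool $7,188.00 (≈ $20.7147 each)
After Jun 4: 426 on hand, pool $9,084.00 (≈ $21.3239 each)
Jun 8, sell 198: 198/426 × $9,084.00 → $4,222.14
After Jun 9: 495 on hand, pool $10,735.86 (≈ $21.6886 each)
Jun 10, sell 292: 292/495 × $10,735.86 → $6,333.07
Total COGS = $4,222.14 + $6,333.07 = $10,555.21
Ending inventory (cost pool remaining) = $4,402.79
Check: goods available $14,958.00 = COGS $10,555.21 + ending $4,402.79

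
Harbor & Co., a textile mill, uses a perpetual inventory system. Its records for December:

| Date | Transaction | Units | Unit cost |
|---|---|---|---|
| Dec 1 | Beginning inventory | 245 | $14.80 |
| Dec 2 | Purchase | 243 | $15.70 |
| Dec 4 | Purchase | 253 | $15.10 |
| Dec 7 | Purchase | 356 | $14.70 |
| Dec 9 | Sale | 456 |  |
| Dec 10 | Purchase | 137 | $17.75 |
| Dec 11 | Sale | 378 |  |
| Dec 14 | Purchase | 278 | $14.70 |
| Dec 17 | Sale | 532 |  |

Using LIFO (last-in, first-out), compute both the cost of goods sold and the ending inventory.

COGS = $20,852.15; ending inventory = $2,160.80

Dec 9, 456 sold [LIFO — newest first]: 356 @ $14.70 + 100 @ $15.10 = $6,743.20
Dec 11, 378 sold [LIFO — newest first]: 137 @ $17.75 + 153 @ $15.10 + 88 @ $15.70 = $6,123.65
Dec 17, 532 sold [LIFO — newest first]: 278 @ $14.70 + 155 @ $15.70 + 99 @ $14.80 = $7,985.30
Total COGS = $6,743.20 + $6,123.65 + $7,985.30 = $20,852.15
Ending inventory: 146 @ $14.80 = $2,160.80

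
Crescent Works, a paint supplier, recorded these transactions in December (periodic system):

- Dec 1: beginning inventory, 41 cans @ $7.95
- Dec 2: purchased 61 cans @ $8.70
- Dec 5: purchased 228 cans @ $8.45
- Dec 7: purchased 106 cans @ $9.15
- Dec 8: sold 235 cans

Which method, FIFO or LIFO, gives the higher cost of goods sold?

FIFO COGS: 41 @ $7.95 + 61 @ $8.70 + 133 @ $8.45 = $1,980.50
LIFO COGS: 106 @ $9.15 + 129 @ $8.45 = $2,059.95

LIFO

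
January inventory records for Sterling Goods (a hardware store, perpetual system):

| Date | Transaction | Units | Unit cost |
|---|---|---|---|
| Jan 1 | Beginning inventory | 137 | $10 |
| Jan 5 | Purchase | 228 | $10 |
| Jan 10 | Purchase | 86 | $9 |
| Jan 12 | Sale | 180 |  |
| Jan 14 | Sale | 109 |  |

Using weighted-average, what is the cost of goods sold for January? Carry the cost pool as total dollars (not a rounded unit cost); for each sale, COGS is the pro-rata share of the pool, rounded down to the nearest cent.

After Jan 1: 137 on hand, pool $1,370.00 (≈ $10.0000 each)
After Jan 5: 365 on hand, pool $3,650.00 (≈ $10.0000 each)
After Jan 10: 451 on hand, pool $4,424.00 (≈ $9.8093 each)
Jan 12, sell 180: 180/451 × $4,424.00 → $1,765.67
Jan 14, sell 109: 109/271 × $2,658.33 → $1,069.21
Total COGS = $1,765.67 + $1,069.21 = $2,834.88
Ending inventory (cost pool remaining) = $1,589.12
Check: goods available $4,424.00 = COGS $2,834.88 + ending $1,589.12

COGS = $2,834.88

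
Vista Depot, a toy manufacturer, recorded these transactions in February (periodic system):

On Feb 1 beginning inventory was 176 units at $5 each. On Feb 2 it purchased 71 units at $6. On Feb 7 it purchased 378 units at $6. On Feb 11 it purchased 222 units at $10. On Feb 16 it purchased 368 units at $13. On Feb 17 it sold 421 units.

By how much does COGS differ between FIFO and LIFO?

$2,964

FIFO COGS: 176 @ $5 + 71 @ $6 + 174 @ $6 = $2,350
LIFO COGS: 368 @ $13 + 53 @ $10 = $5,314
Difference = |$2,350 − $5,314| = $2,964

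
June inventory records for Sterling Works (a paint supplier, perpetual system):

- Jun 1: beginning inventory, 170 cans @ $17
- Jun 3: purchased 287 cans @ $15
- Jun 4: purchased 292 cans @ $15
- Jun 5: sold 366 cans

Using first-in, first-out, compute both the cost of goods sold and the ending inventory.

COGS = $5,830; ending inventory = $5,745

Jun 5, 366 sold [FIFO — oldest first]: 170 @ $17 + 196 @ $15 = $5,830
Ending inventory: 91 @ $15 + 292 @ $15 = $5,745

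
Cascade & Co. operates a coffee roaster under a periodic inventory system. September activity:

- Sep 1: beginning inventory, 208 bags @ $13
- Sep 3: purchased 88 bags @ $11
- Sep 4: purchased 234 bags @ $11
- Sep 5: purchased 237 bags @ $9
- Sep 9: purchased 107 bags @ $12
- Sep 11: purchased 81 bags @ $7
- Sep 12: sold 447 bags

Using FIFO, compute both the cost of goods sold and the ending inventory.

COGS = $5,333; ending inventory = $4,897

Sep 12, 447 sold [FIFO — oldest first]: 208 @ $13 + 88 @ $11 + 151 @ $11 = $5,333
Ending inventory: 83 @ $11 + 237 @ $9 + 107 @ $12 + 81 @ $7 = $4,897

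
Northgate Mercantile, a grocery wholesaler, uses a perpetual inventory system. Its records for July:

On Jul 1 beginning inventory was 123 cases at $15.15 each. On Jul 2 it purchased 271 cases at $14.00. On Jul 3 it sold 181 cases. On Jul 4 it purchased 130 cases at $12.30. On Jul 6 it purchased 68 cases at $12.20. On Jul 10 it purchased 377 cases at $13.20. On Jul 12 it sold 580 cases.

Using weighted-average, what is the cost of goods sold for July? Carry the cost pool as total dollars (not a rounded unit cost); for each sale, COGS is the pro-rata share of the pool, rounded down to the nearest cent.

After Jul 1: 123 on hand, pool $1,863.45 (≈ $15.1500 each)
After Jul 2: 394 on hand, pool $5,657.45 (≈ $14.3590 each)
Jul 3, sell 181: 181/394 × $5,657.45 → $2,598.98
After Jul 4: 343 on hand, pool $4,657.47 (≈ $13.5786 each)
After Jul 6: 411 on hand, pool $5,487.07 (≈ $13.3505 each)
After Jul 10: 788 on hand, pool $10,463.47 (≈ $13.2785 each)
Jul 12, sell 580: 580/788 × $10,463.47 → $7,701.53
Total COGS = $2,598.98 + $7,701.53 = $10,300.51
Ending inventory (cost pool remaining) = $2,761.94
Check: goods available $13,062.45 = COGS $10,300.51 + ending $2,761.94

COGS = $10,300.51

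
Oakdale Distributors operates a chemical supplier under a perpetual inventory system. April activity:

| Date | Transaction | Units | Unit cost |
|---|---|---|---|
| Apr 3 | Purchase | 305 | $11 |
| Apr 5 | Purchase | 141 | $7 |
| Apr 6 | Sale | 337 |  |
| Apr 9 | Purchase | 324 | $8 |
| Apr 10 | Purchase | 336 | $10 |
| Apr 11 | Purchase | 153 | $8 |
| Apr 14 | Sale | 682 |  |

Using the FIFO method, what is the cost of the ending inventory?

Ending inventory = $2,094

Apr 6, 337 sold [FIFO — oldest first]: 305 @ $11 + 32 @ $7 = $3,579
Apr 14, 682 sold [FIFO — oldest first]: 109 @ $7 + 324 @ $8 + 249 @ $10 = $5,845
Total COGS = $3,579 + $5,845 = $9,424
Ending inventory: 87 @ $10 + 153 @ $8 = $2,094
Check: goods available $11,518 = COGS $9,424 + ending $2,094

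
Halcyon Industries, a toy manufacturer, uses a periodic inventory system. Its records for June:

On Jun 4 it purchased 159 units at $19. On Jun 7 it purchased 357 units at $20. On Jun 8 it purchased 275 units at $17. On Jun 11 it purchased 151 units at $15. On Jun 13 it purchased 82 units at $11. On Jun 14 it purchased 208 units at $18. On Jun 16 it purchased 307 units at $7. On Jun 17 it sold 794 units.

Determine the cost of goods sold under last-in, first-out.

Jun 17, 794 sold [LIFO — newest first]: 307 @ $7 + 208 @ $18 + 82 @ $11 + 151 @ $15 + 46 @ $17 = $9,842
Ending inventory: 159 @ $19 + 357 @ $20 + 229 @ $17 = $14,054

COGS = $9,842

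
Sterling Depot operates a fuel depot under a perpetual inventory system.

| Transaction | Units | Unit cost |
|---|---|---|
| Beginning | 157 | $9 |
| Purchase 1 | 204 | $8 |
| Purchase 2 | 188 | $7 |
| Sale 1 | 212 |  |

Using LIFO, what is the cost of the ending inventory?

Sale 1 (212) [LIFO — newest first]: 188 @ $7 + 24 @ $8 = $1,508
Ending inventory: 157 @ $9 + 180 @ $8 = $2,853

Ending inventory = $2,853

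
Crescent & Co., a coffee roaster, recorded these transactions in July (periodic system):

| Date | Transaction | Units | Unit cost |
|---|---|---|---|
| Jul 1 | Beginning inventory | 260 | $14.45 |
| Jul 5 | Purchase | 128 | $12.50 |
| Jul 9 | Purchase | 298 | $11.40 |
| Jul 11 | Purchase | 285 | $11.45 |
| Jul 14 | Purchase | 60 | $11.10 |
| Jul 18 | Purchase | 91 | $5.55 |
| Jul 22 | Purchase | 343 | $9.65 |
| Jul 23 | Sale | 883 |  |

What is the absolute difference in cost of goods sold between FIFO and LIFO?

$2,080.00

FIFO COGS: 260 @ $14.45 + 128 @ $12.50 + 298 @ $11.40 + 197 @ $11.45 = $11,009.85
LIFO COGS: 343 @ $9.65 + 91 @ $5.55 + 60 @ $11.10 + 285 @ $11.45 + 104 @ $11.40 = $8,929.85
Difference = |$11,009.85 − $8,929.85| = $2,080.00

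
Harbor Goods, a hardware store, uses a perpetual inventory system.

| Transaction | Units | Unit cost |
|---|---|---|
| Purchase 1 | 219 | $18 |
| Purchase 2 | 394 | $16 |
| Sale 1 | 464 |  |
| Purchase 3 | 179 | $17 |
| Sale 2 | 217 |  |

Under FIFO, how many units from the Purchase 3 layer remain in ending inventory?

Sale 1 (464) [FIFO — oldest first]: 219 @ $18 + 245 @ $16 = $7,862
Sale 2 (217) [FIFO — oldest first]: 149 @ $16 + 68 @ $17 = $3,540
Total COGS = $7,862 + $3,540 = $11,402
Ending inventory: 111 @ $17 = $1,887

111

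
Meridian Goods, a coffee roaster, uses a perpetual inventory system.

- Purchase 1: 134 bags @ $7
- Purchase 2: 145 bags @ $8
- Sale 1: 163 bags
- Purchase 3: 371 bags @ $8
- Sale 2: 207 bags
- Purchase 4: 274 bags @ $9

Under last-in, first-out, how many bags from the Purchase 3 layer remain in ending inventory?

164

Sale 1 (163) [LIFO — newest first]: 145 @ $8 + 18 @ $7 = $1,286
Sale 2 (207) [LIFO — newest first]: 207 @ $8 = $1,656
Total COGS = $1,286 + $1,656 = $2,942
Ending inventory: 116 @ $7 + 164 @ $8 + 274 @ $9 = $4,590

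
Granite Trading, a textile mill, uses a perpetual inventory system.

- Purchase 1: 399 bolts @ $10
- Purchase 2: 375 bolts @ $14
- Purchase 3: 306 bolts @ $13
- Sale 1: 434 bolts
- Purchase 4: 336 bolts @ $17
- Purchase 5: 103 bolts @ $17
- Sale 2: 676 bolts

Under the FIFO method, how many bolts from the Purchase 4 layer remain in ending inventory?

Sale 1 (434) [FIFO — oldest first]: 399 @ $10 + 35 @ $14 = $4,480
Sale 2 (676) [FIFO — oldest first]: 340 @ $14 + 306 @ $13 + 30 @ $17 = $9,248
Total COGS = $4,480 + $9,248 = $13,728
Ending inventory: 306 @ $17 + 103 @ $17 = $6,953

306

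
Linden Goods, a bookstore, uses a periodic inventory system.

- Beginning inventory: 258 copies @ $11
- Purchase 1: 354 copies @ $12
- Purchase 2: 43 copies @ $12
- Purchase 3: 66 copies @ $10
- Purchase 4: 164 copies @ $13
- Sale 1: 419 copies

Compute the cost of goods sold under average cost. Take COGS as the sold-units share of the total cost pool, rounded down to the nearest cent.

Sale 1, sell 419: 419/885 × $10,394.00 → $4,921.00
Ending inventory (cost pool remaining) = $5,473.00

COGS = $4,921.00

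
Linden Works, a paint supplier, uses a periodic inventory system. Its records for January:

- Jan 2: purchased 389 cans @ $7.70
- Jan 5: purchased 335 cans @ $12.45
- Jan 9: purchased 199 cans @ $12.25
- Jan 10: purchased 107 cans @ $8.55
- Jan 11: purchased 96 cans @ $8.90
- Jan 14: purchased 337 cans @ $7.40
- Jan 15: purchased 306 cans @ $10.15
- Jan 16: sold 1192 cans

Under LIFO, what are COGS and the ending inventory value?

Jan 16, 1192 sold [LIFO — newest first]: 306 @ $10.15 + 337 @ $7.40 + 96 @ $8.90 + 107 @ $8.55 + 199 @ $12.25 + 147 @ $12.45 = $11,636.85
Ending inventory: 389 @ $7.70 + 188 @ $12.45 = $5,335.90
Check: goods available $16,972.75 = COGS $11,636.85 + ending $5,335.90

COGS = $11,636.85; ending inventory = $5,335.90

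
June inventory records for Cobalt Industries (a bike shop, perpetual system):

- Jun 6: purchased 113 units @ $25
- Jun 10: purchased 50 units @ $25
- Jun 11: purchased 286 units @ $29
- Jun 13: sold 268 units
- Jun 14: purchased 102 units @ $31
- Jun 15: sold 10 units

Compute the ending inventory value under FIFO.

Jun 13, 268 sold [FIFO — oldest first]: 113 @ $25 + 50 @ $25 + 105 @ $29 = $7,120
Jun 15, 10 sold [FIFO — oldest first]: 10 @ $29 = $290
Total COGS = $7,120 + $290 = $7,410
Ending inventory: 171 @ $29 + 102 @ $31 = $8,121

Ending inventory = $8,121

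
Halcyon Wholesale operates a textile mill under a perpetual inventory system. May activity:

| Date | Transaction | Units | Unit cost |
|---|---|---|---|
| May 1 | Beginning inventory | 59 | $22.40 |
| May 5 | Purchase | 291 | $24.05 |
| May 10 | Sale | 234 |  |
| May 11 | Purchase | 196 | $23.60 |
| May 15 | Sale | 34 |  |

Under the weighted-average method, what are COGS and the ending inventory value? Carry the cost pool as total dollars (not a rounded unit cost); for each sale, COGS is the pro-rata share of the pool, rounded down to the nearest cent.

COGS = $6,367.18; ending inventory = $6,578.57

After May 1: 59 on hand, pool $1,321.60 (≈ $22.4000 each)
After May 5: 350 on hand, pool $8,320.15 (≈ $23.7719 each)
May 10, sell 234: 234/350 × $8,320.15 → $5,562.61
After May 11: 312 on hand, pool $7,383.14 (≈ $23.6639 each)
May 15, sell 34: 34/312 × $7,383.14 → $804.57
Total COGS = $5,562.61 + $804.57 = $6,367.18
Ending inventory (cost pool remaining) = $6,578.57
Check: goods available $12,945.75 = COGS $6,367.18 + ending $6,578.57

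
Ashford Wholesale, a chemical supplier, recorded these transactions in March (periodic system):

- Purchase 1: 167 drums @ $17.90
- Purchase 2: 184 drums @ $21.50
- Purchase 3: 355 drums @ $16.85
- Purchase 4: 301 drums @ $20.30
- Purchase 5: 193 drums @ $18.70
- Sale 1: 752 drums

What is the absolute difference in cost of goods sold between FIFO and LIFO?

$205.85

FIFO COGS: 167 @ $17.90 + 184 @ $21.50 + 355 @ $16.85 + 46 @ $20.30 = $13,860.85
LIFO COGS: 193 @ $18.70 + 301 @ $20.30 + 258 @ $16.85 = $14,066.70
Difference = |$13,860.85 − $14,066.70| = $205.85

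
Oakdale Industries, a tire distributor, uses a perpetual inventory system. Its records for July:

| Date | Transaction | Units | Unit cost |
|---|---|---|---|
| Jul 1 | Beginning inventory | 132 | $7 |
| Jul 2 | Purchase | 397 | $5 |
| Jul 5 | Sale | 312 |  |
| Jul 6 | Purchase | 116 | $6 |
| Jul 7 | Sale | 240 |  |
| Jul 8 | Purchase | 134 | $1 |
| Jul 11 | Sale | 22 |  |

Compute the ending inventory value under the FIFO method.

Jul 5, 312 sold [FIFO — oldest first]: 132 @ $7 + 180 @ $5 = $1,824
Jul 7, 240 sold [FIFO — oldest first]: 217 @ $5 + 23 @ $6 = $1,223
Jul 11, 22 sold [FIFO — oldest first]: 22 @ $6 = $132
Total COGS = $1,824 + $1,223 + $132 = $3,179
Ending inventory: 71 @ $6 + 134 @ $1 = $560

Ending inventory = $560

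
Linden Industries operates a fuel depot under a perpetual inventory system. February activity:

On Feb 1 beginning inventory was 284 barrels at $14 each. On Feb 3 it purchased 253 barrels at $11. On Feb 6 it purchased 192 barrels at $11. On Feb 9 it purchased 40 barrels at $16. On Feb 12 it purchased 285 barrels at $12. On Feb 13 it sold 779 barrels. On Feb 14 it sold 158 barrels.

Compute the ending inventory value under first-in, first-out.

Ending inventory = $1,404

Feb 13, 779 sold [FIFO — oldest first]: 284 @ $14 + 253 @ $11 + 192 @ $11 + 40 @ $16 + 10 @ $12 = $9,631
Feb 14, 158 sold [FIFO — oldest first]: 158 @ $12 = $1,896
Total COGS = $9,631 + $1,896 = $11,527
Ending inventory: 117 @ $12 = $1,404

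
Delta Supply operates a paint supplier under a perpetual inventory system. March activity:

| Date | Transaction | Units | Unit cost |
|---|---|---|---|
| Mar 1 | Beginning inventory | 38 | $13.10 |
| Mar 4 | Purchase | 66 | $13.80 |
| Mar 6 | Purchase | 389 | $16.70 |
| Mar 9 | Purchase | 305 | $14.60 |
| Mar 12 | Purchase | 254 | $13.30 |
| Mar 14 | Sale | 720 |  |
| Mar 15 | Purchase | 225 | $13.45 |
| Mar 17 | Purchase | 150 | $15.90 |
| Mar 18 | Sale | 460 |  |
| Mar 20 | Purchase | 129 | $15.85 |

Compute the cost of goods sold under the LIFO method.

Mar 14, 720 sold [LIFO — newest first]: 254 @ $13.30 + 305 @ $14.60 + 161 @ $16.70 = $10,519.90
Mar 18, 460 sold [LIFO — newest first]: 150 @ $15.90 + 225 @ $13.45 + 85 @ $16.70 = $6,830.75
Total COGS = $10,519.90 + $6,830.75 = $17,350.65
Ending inventory: 38 @ $13.10 + 66 @ $13.80 + 143 @ $16.70 + 129 @ $15.85 = $5,841.35
Check: goods available $23,192.00 = COGS $17,350.65 + ending $5,841.35

COGS = $17,350.65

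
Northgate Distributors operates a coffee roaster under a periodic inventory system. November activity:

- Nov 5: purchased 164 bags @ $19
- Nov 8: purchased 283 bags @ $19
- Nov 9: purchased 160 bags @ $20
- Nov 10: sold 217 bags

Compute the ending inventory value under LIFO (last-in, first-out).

Ending inventory = $7,410

Nov 10, 217 sold [LIFO — newest first]: 160 @ $20 + 57 @ $19 = $4,283
Ending inventory: 164 @ $19 + 226 @ $19 = $7,410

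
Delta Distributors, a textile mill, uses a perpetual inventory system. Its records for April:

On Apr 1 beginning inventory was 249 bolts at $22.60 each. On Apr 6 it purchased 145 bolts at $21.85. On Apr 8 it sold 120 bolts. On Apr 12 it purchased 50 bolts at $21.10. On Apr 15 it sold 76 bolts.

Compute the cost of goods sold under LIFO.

Apr 8, 120 sold [LIFO — newest first]: 120 @ $21.85 = $2,622.00
Apr 15, 76 sold [LIFO — newest first]: 50 @ $21.10 + 25 @ $21.85 + 1 @ $22.60 = $1,623.85
Total COGS = $2,622.00 + $1,623.85 = $4,245.85
Ending inventory: 248 @ $22.60 = $5,604.80

COGS = $4,245.85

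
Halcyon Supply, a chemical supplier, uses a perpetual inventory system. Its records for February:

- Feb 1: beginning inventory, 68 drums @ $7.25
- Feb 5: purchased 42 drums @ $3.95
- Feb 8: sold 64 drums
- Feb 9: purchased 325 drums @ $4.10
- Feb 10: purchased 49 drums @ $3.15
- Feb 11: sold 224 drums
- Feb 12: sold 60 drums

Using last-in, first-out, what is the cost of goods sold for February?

Feb 8, 64 sold [LIFO — newest first]: 42 @ $3.95 + 22 @ $7.25 = $325.40
Feb 11, 224 sold [LIFO — newest first]: 49 @ $3.15 + 175 @ $4.10 = $871.85
Feb 12, 60 sold [LIFO — newest first]: 60 @ $4.10 = $246.00
Total COGS = $325.40 + $871.85 + $246.00 = $1,443.25
Ending inventory: 46 @ $7.25 + 90 @ $4.10 = $702.50

COGS = $1,443.25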